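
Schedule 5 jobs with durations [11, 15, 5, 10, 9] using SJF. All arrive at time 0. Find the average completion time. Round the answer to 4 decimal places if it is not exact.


SJF order (ascending): [5, 9, 10, 11, 15]
Completion times:
  Job 1: burst=5, C=5
  Job 2: burst=9, C=14
  Job 3: burst=10, C=24
  Job 4: burst=11, C=35
  Job 5: burst=15, C=50
Average completion = 128/5 = 25.6

25.6


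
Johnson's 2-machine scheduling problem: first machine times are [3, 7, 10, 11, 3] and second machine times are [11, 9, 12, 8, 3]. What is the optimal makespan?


Apply Johnson's rule:
  Group 1 (a <= b): [(1, 3, 11), (5, 3, 3), (2, 7, 9), (3, 10, 12)]
  Group 2 (a > b): [(4, 11, 8)]
Optimal job order: [1, 5, 2, 3, 4]
Schedule:
  Job 1: M1 done at 3, M2 done at 14
  Job 5: M1 done at 6, M2 done at 17
  Job 2: M1 done at 13, M2 done at 26
  Job 3: M1 done at 23, M2 done at 38
  Job 4: M1 done at 34, M2 done at 46
Makespan = 46

46


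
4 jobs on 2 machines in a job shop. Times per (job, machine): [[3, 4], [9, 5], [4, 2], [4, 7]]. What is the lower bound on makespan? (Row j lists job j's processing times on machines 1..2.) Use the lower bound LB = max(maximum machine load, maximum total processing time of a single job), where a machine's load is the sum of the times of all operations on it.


Machine loads:
  Machine 1: 3 + 9 + 4 + 4 = 20
  Machine 2: 4 + 5 + 2 + 7 = 18
Max machine load = 20
Job totals:
  Job 1: 7
  Job 2: 14
  Job 3: 6
  Job 4: 11
Max job total = 14
Lower bound = max(20, 14) = 20

20


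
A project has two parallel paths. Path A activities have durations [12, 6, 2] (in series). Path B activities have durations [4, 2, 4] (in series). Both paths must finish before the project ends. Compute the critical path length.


Path A total = 12 + 6 + 2 = 20
Path B total = 4 + 2 + 4 = 10
Critical path = longest path = max(20, 10) = 20

20


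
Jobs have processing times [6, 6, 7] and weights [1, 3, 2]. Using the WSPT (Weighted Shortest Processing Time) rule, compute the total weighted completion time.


Compute p/w ratios and sort ascending (WSPT): [(6, 3), (7, 2), (6, 1)]
Compute weighted completion times:
  Job (p=6,w=3): C=6, w*C=3*6=18
  Job (p=7,w=2): C=13, w*C=2*13=26
  Job (p=6,w=1): C=19, w*C=1*19=19
Total weighted completion time = 63

63


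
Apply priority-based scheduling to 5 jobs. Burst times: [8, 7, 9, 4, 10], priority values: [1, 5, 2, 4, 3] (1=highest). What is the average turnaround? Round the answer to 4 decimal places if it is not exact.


Sort by priority (ascending = highest first):
Order: [(1, 8), (2, 9), (3, 10), (4, 4), (5, 7)]
Completion times:
  Priority 1, burst=8, C=8
  Priority 2, burst=9, C=17
  Priority 3, burst=10, C=27
  Priority 4, burst=4, C=31
  Priority 5, burst=7, C=38
Average turnaround = 121/5 = 24.2

24.2


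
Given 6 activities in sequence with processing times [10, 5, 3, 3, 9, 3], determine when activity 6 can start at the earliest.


Activity 6 starts after activities 1 through 5 complete.
Predecessor durations: [10, 5, 3, 3, 9]
ES = 10 + 5 + 3 + 3 + 9 = 30

30


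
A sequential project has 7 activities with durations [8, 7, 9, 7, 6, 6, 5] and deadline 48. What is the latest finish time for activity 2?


LF(activity 2) = deadline - sum of successor durations
Successors: activities 3 through 7 with durations [9, 7, 6, 6, 5]
Sum of successor durations = 33
LF = 48 - 33 = 15

15


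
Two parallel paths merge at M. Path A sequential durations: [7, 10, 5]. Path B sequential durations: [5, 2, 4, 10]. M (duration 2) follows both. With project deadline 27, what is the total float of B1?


Forward pass: ES(B1) = sum of predecessors on chain B = 0
EF = ES + duration = 0 + 5 = 5
Backward pass: LF(M) = deadline = 27; LS(M) = 27 - 2 = 25
LF(B1) = LS(M) - sum(successors on chain B) = 25 - 16 = 9
LS = LF - duration = 9 - 5 = 4
Total float = LS - ES = 4 - 0 = 4

4


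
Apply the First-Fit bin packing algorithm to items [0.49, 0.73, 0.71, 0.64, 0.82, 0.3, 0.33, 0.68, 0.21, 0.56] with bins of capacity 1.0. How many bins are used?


Place items sequentially using First-Fit:
  Item 0.49 -> new Bin 1
  Item 0.73 -> new Bin 2
  Item 0.71 -> new Bin 3
  Item 0.64 -> new Bin 4
  Item 0.82 -> new Bin 5
  Item 0.3 -> Bin 1 (now 0.79)
  Item 0.33 -> Bin 4 (now 0.97)
  Item 0.68 -> new Bin 6
  Item 0.21 -> Bin 1 (now 1.0)
  Item 0.56 -> new Bin 7
Total bins used = 7

7


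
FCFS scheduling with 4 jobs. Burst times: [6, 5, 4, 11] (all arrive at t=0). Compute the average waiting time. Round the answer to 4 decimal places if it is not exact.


FCFS order (as given): [6, 5, 4, 11]
Waiting times:
  Job 1: wait = 0
  Job 2: wait = 6
  Job 3: wait = 11
  Job 4: wait = 15
Sum of waiting times = 32
Average waiting time = 32/4 = 8.0

8.0


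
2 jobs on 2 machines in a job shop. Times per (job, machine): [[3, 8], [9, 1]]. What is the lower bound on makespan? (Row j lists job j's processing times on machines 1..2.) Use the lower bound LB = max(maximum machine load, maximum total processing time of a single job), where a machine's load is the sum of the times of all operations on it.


Machine loads:
  Machine 1: 3 + 9 = 12
  Machine 2: 8 + 1 = 9
Max machine load = 12
Job totals:
  Job 1: 11
  Job 2: 10
Max job total = 11
Lower bound = max(12, 11) = 12

12


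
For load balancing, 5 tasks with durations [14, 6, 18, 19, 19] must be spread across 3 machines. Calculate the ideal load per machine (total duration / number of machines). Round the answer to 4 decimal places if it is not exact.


Total processing time = 14 + 6 + 18 + 19 + 19 = 76
Number of machines = 3
Ideal balanced load = 76 / 3 = 25.3333

25.3333


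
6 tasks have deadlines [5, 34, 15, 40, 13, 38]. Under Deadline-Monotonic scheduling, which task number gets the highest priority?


Sort tasks by relative deadline (ascending):
  Task 1: deadline = 5
  Task 5: deadline = 13
  Task 3: deadline = 15
  Task 2: deadline = 34
  Task 6: deadline = 38
  Task 4: deadline = 40
Priority order (highest first): [1, 5, 3, 2, 6, 4]
Highest priority task = 1

1


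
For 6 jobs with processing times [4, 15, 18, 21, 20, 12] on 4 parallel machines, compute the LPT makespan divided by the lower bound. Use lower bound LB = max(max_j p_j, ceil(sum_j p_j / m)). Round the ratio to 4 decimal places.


LPT order: [21, 20, 18, 15, 12, 4]
Machine loads after assignment: [21, 20, 22, 27]
LPT makespan = 27
Lower bound = max(max_job, ceil(total/4)) = max(21, 23) = 23
Ratio = 27 / 23 = 1.1739

1.1739


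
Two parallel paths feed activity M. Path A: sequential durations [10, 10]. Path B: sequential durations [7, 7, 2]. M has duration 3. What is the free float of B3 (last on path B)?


ES(B3) = sum of predecessors on chain B = 14
EF(B3) = ES + duration = 14 + 2 = 16
Successor of B3 is M. ES(M) = max(sum(A), sum(B)) = max(20, 16) = 20
Free float = ES(successor) - EF(current) = 20 - 16 = 4

4


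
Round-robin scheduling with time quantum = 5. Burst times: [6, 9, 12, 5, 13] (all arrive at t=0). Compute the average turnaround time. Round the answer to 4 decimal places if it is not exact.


Time quantum = 5
Execution trace:
  J1 runs 5 units, time = 5
  J2 runs 5 units, time = 10
  J3 runs 5 units, time = 15
  J4 runs 5 units, time = 20
  J5 runs 5 units, time = 25
  J1 runs 1 units, time = 26
  J2 runs 4 units, time = 30
  J3 runs 5 units, time = 35
  J5 runs 5 units, time = 40
  J3 runs 2 units, time = 42
  J5 runs 3 units, time = 45
Finish times: [26, 30, 42, 20, 45]
Average turnaround = 163/5 = 32.6

32.6


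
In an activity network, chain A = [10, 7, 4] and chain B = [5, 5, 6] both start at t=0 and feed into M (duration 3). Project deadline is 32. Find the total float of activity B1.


Forward pass: ES(B1) = sum of predecessors on chain B = 0
EF = ES + duration = 0 + 5 = 5
Backward pass: LF(M) = deadline = 32; LS(M) = 32 - 3 = 29
LF(B1) = LS(M) - sum(successors on chain B) = 29 - 11 = 18
LS = LF - duration = 18 - 5 = 13
Total float = LS - ES = 13 - 0 = 13

13


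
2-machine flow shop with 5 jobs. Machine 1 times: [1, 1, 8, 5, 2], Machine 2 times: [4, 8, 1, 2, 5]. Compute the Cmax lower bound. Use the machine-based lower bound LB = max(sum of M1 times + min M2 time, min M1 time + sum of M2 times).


LB1 = sum(M1 times) + min(M2 times) = 17 + 1 = 18
LB2 = min(M1 times) + sum(M2 times) = 1 + 20 = 21
Lower bound = max(LB1, LB2) = max(18, 21) = 21

21


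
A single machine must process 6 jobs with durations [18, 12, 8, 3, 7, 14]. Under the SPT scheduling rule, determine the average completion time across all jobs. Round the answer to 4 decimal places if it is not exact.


Sort jobs by processing time (SPT order): [3, 7, 8, 12, 14, 18]
Compute completion times sequentially:
  Job 1: processing = 3, completes at 3
  Job 2: processing = 7, completes at 10
  Job 3: processing = 8, completes at 18
  Job 4: processing = 12, completes at 30
  Job 5: processing = 14, completes at 44
  Job 6: processing = 18, completes at 62
Sum of completion times = 167
Average completion time = 167/6 = 27.8333

27.8333


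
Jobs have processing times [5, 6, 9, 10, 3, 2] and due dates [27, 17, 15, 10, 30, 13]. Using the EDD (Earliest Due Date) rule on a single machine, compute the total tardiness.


Sort by due date (EDD order): [(10, 10), (2, 13), (9, 15), (6, 17), (5, 27), (3, 30)]
Compute completion times and tardiness:
  Job 1: p=10, d=10, C=10, tardiness=max(0,10-10)=0
  Job 2: p=2, d=13, C=12, tardiness=max(0,12-13)=0
  Job 3: p=9, d=15, C=21, tardiness=max(0,21-15)=6
  Job 4: p=6, d=17, C=27, tardiness=max(0,27-17)=10
  Job 5: p=5, d=27, C=32, tardiness=max(0,32-27)=5
  Job 6: p=3, d=30, C=35, tardiness=max(0,35-30)=5
Total tardiness = 26

26


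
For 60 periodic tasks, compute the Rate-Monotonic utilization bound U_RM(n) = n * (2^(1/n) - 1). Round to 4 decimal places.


Compute 2^(1/60) = 1.0116194403
Subtract 1: 1.0116194403 - 1 = 0.0116194403
Multiply by n: 60 * 0.0116194403 = 0.6971664180
Round to 4 dp: 0.6972

0.6972


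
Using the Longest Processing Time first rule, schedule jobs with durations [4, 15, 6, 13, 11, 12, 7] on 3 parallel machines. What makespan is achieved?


Sort jobs in decreasing order (LPT): [15, 13, 12, 11, 7, 6, 4]
Assign each job to the least loaded machine:
  Machine 1: jobs [15, 6], load = 21
  Machine 2: jobs [13, 7, 4], load = 24
  Machine 3: jobs [12, 11], load = 23
Makespan = max load = 24

24


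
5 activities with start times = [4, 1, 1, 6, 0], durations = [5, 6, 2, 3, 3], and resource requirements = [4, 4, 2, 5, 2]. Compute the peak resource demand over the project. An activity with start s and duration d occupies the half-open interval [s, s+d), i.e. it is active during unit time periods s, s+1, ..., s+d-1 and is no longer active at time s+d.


Each activity i is active on [start_i, start_i + duration_i).
Compute total resource usage per time slot:
  t=0: active resources = [2], total = 2
  t=1: active resources = [4, 2, 2], total = 8
  t=2: active resources = [4, 2, 2], total = 8
  t=3: active resources = [4], total = 4
  t=4: active resources = [4, 4], total = 8
  t=5: active resources = [4, 4], total = 8
  t=6: active resources = [4, 4, 5], total = 13
  t=7: active resources = [4, 5], total = 9
  t=8: active resources = [4, 5], total = 9
Peak resource demand = 13

13


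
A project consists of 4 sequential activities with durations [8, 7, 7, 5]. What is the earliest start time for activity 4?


Activity 4 starts after activities 1 through 3 complete.
Predecessor durations: [8, 7, 7]
ES = 8 + 7 + 7 = 22

22


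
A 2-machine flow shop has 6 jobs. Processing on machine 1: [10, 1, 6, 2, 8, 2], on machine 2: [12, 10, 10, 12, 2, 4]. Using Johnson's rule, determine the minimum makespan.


Apply Johnson's rule:
  Group 1 (a <= b): [(2, 1, 10), (4, 2, 12), (6, 2, 4), (3, 6, 10), (1, 10, 12)]
  Group 2 (a > b): [(5, 8, 2)]
Optimal job order: [2, 4, 6, 3, 1, 5]
Schedule:
  Job 2: M1 done at 1, M2 done at 11
  Job 4: M1 done at 3, M2 done at 23
  Job 6: M1 done at 5, M2 done at 27
  Job 3: M1 done at 11, M2 done at 37
  Job 1: M1 done at 21, M2 done at 49
  Job 5: M1 done at 29, M2 done at 51
Makespan = 51

51


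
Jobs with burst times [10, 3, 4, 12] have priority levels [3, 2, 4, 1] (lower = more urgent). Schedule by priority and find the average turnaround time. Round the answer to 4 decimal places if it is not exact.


Sort by priority (ascending = highest first):
Order: [(1, 12), (2, 3), (3, 10), (4, 4)]
Completion times:
  Priority 1, burst=12, C=12
  Priority 2, burst=3, C=15
  Priority 3, burst=10, C=25
  Priority 4, burst=4, C=29
Average turnaround = 81/4 = 20.25

20.25


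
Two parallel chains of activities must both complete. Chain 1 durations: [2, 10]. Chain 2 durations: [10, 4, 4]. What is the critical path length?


Path A total = 2 + 10 = 12
Path B total = 10 + 4 + 4 = 18
Critical path = longest path = max(12, 18) = 18

18


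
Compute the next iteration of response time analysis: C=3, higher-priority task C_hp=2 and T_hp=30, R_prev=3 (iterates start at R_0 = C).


R_next = C + ceil(R_prev / T_hp) * C_hp
ceil(3 / 30) = ceil(0.1) = 1
Interference = 1 * 2 = 2
R_next = 3 + 2 = 5

5


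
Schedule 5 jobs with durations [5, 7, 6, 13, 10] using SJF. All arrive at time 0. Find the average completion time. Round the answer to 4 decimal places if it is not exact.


SJF order (ascending): [5, 6, 7, 10, 13]
Completion times:
  Job 1: burst=5, C=5
  Job 2: burst=6, C=11
  Job 3: burst=7, C=18
  Job 4: burst=10, C=28
  Job 5: burst=13, C=41
Average completion = 103/5 = 20.6

20.6


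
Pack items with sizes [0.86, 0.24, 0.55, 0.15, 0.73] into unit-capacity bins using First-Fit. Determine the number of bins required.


Place items sequentially using First-Fit:
  Item 0.86 -> new Bin 1
  Item 0.24 -> new Bin 2
  Item 0.55 -> Bin 2 (now 0.79)
  Item 0.15 -> Bin 2 (now 0.94)
  Item 0.73 -> new Bin 3
Total bins used = 3

3


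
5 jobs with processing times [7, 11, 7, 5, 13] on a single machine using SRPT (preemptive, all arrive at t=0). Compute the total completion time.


Since all jobs arrive at t=0, SRPT equals SPT ordering.
SPT order: [5, 7, 7, 11, 13]
Completion times:
  Job 1: p=5, C=5
  Job 2: p=7, C=12
  Job 3: p=7, C=19
  Job 4: p=11, C=30
  Job 5: p=13, C=43
Total completion time = 5 + 12 + 19 + 30 + 43 = 109

109


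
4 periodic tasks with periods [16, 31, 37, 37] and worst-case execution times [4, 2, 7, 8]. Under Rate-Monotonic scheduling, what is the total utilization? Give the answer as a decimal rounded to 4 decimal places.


Compute individual utilizations (exact fractions):
  Task 1: C/T = 4/16 = 1/4 (approx. 0.25)
  Task 2: C/T = 2/31 (approx. 0.0645)
  Task 3: C/T = 7/37 (approx. 0.1892)
  Task 4: C/T = 8/37 (approx. 0.2162)
Total utilization U = 1/4 + 2/31 + 7/37 + 8/37 = 3303/4588
Rounded to 4 decimal places: U = 0.7199
RM (Liu & Layland) bound for 4 tasks = 0.756828; compare with U = 3303/4588 (approx. 0.719922)
U <= bound, so schedulable by RM sufficient condition.

0.7199


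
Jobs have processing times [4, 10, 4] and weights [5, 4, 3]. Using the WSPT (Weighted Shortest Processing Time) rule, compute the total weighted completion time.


Compute p/w ratios and sort ascending (WSPT): [(4, 5), (4, 3), (10, 4)]
Compute weighted completion times:
  Job (p=4,w=5): C=4, w*C=5*4=20
  Job (p=4,w=3): C=8, w*C=3*8=24
  Job (p=10,w=4): C=18, w*C=4*18=72
Total weighted completion time = 116

116


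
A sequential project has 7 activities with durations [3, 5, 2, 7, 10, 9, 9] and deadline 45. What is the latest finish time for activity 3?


LF(activity 3) = deadline - sum of successor durations
Successors: activities 4 through 7 with durations [7, 10, 9, 9]
Sum of successor durations = 35
LF = 45 - 35 = 10

10


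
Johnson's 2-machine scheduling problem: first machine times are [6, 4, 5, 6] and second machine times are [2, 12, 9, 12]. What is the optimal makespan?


Apply Johnson's rule:
  Group 1 (a <= b): [(2, 4, 12), (3, 5, 9), (4, 6, 12)]
  Group 2 (a > b): [(1, 6, 2)]
Optimal job order: [2, 3, 4, 1]
Schedule:
  Job 2: M1 done at 4, M2 done at 16
  Job 3: M1 done at 9, M2 done at 25
  Job 4: M1 done at 15, M2 done at 37
  Job 1: M1 done at 21, M2 done at 39
Makespan = 39

39


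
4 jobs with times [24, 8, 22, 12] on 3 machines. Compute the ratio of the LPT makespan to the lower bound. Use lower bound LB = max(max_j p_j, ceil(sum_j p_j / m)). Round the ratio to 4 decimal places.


LPT order: [24, 22, 12, 8]
Machine loads after assignment: [24, 22, 20]
LPT makespan = 24
Lower bound = max(max_job, ceil(total/3)) = max(24, 22) = 24
Ratio = 24 / 24 = 1.0

1.0


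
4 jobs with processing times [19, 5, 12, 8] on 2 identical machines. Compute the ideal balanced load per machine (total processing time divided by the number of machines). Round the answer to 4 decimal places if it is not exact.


Total processing time = 19 + 5 + 12 + 8 = 44
Number of machines = 2
Ideal balanced load = 44 / 2 = 22.0

22.0


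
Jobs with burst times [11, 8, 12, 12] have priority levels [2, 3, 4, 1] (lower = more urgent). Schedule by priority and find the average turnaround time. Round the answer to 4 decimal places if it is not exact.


Sort by priority (ascending = highest first):
Order: [(1, 12), (2, 11), (3, 8), (4, 12)]
Completion times:
  Priority 1, burst=12, C=12
  Priority 2, burst=11, C=23
  Priority 3, burst=8, C=31
  Priority 4, burst=12, C=43
Average turnaround = 109/4 = 27.25

27.25


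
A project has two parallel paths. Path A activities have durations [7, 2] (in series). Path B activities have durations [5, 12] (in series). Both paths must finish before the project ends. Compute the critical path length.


Path A total = 7 + 2 = 9
Path B total = 5 + 12 = 17
Critical path = longest path = max(9, 17) = 17

17


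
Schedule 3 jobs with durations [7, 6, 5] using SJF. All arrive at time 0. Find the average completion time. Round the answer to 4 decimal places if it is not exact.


SJF order (ascending): [5, 6, 7]
Completion times:
  Job 1: burst=5, C=5
  Job 2: burst=6, C=11
  Job 3: burst=7, C=18
Average completion = 34/3 = 11.3333

11.3333


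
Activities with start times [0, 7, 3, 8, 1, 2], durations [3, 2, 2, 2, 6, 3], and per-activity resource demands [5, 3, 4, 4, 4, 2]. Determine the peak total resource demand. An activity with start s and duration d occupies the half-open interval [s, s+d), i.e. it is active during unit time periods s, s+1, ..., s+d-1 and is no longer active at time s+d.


Each activity i is active on [start_i, start_i + duration_i).
Compute total resource usage per time slot:
  t=0: active resources = [5], total = 5
  t=1: active resources = [5, 4], total = 9
  t=2: active resources = [5, 4, 2], total = 11
  t=3: active resources = [4, 4, 2], total = 10
  t=4: active resources = [4, 4, 2], total = 10
  t=5: active resources = [4], total = 4
  t=6: active resources = [4], total = 4
  t=7: active resources = [3], total = 3
  t=8: active resources = [3, 4], total = 7
  t=9: active resources = [4], total = 4
Peak resource demand = 11

11


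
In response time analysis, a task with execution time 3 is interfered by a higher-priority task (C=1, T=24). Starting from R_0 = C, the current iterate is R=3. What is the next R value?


R_next = C + ceil(R_prev / T_hp) * C_hp
ceil(3 / 24) = ceil(0.125) = 1
Interference = 1 * 1 = 1
R_next = 3 + 1 = 4

4


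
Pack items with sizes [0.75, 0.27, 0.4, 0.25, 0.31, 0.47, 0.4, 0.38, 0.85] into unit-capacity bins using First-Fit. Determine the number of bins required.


Place items sequentially using First-Fit:
  Item 0.75 -> new Bin 1
  Item 0.27 -> new Bin 2
  Item 0.4 -> Bin 2 (now 0.67)
  Item 0.25 -> Bin 1 (now 1.0)
  Item 0.31 -> Bin 2 (now 0.98)
  Item 0.47 -> new Bin 3
  Item 0.4 -> Bin 3 (now 0.87)
  Item 0.38 -> new Bin 4
  Item 0.85 -> new Bin 5
Total bins used = 5

5


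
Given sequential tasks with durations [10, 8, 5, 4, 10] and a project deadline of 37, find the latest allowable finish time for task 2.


LF(activity 2) = deadline - sum of successor durations
Successors: activities 3 through 5 with durations [5, 4, 10]
Sum of successor durations = 19
LF = 37 - 19 = 18

18


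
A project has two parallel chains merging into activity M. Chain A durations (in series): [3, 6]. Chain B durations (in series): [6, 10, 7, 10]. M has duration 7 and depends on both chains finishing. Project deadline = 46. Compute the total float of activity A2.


Forward pass: ES(A2) = sum of predecessors on chain A = 3
EF = ES + duration = 3 + 6 = 9
Backward pass: LF(M) = deadline = 46; LS(M) = 46 - 7 = 39
LF(A2) = LS(M) - sum(successors on chain A) = 39 - 0 = 39
LS = LF - duration = 39 - 6 = 33
Total float = LS - ES = 33 - 3 = 30

30


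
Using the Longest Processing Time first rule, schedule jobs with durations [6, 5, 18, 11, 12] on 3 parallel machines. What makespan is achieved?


Sort jobs in decreasing order (LPT): [18, 12, 11, 6, 5]
Assign each job to the least loaded machine:
  Machine 1: jobs [18], load = 18
  Machine 2: jobs [12, 5], load = 17
  Machine 3: jobs [11, 6], load = 17
Makespan = max load = 18

18


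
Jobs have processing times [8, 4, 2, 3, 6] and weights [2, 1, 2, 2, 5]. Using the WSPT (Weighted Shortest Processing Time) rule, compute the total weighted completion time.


Compute p/w ratios and sort ascending (WSPT): [(2, 2), (6, 5), (3, 2), (8, 2), (4, 1)]
Compute weighted completion times:
  Job (p=2,w=2): C=2, w*C=2*2=4
  Job (p=6,w=5): C=8, w*C=5*8=40
  Job (p=3,w=2): C=11, w*C=2*11=22
  Job (p=8,w=2): C=19, w*C=2*19=38
  Job (p=4,w=1): C=23, w*C=1*23=23
Total weighted completion time = 127

127


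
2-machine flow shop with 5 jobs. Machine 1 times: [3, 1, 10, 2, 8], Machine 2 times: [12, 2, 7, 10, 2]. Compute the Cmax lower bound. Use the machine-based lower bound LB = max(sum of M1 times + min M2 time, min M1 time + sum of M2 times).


LB1 = sum(M1 times) + min(M2 times) = 24 + 2 = 26
LB2 = min(M1 times) + sum(M2 times) = 1 + 33 = 34
Lower bound = max(LB1, LB2) = max(26, 34) = 34

34


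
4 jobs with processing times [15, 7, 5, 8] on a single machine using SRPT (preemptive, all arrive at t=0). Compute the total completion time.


Since all jobs arrive at t=0, SRPT equals SPT ordering.
SPT order: [5, 7, 8, 15]
Completion times:
  Job 1: p=5, C=5
  Job 2: p=7, C=12
  Job 3: p=8, C=20
  Job 4: p=15, C=35
Total completion time = 5 + 12 + 20 + 35 = 72

72


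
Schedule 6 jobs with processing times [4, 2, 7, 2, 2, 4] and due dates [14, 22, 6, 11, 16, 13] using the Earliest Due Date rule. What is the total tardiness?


Sort by due date (EDD order): [(7, 6), (2, 11), (4, 13), (4, 14), (2, 16), (2, 22)]
Compute completion times and tardiness:
  Job 1: p=7, d=6, C=7, tardiness=max(0,7-6)=1
  Job 2: p=2, d=11, C=9, tardiness=max(0,9-11)=0
  Job 3: p=4, d=13, C=13, tardiness=max(0,13-13)=0
  Job 4: p=4, d=14, C=17, tardiness=max(0,17-14)=3
  Job 5: p=2, d=16, C=19, tardiness=max(0,19-16)=3
  Job 6: p=2, d=22, C=21, tardiness=max(0,21-22)=0
Total tardiness = 7

7


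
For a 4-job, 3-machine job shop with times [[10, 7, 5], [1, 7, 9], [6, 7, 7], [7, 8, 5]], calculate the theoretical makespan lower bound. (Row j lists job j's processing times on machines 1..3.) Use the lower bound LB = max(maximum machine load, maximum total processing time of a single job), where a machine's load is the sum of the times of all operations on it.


Machine loads:
  Machine 1: 10 + 1 + 6 + 7 = 24
  Machine 2: 7 + 7 + 7 + 8 = 29
  Machine 3: 5 + 9 + 7 + 5 = 26
Max machine load = 29
Job totals:
  Job 1: 22
  Job 2: 17
  Job 3: 20
  Job 4: 20
Max job total = 22
Lower bound = max(29, 22) = 29

29


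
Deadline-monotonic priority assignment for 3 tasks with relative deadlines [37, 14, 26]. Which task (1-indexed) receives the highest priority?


Sort tasks by relative deadline (ascending):
  Task 2: deadline = 14
  Task 3: deadline = 26
  Task 1: deadline = 37
Priority order (highest first): [2, 3, 1]
Highest priority task = 2

2


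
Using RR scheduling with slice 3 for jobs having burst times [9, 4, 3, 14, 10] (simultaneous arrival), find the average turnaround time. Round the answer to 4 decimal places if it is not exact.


Time quantum = 3
Execution trace:
  J1 runs 3 units, time = 3
  J2 runs 3 units, time = 6
  J3 runs 3 units, time = 9
  J4 runs 3 units, time = 12
  J5 runs 3 units, time = 15
  J1 runs 3 units, time = 18
  J2 runs 1 units, time = 19
  J4 runs 3 units, time = 22
  J5 runs 3 units, time = 25
  J1 runs 3 units, time = 28
  J4 runs 3 units, time = 31
  J5 runs 3 units, time = 34
  J4 runs 3 units, time = 37
  J5 runs 1 units, time = 38
  J4 runs 2 units, time = 40
Finish times: [28, 19, 9, 40, 38]
Average turnaround = 134/5 = 26.8

26.8


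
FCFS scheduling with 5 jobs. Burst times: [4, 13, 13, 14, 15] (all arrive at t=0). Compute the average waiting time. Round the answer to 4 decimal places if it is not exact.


FCFS order (as given): [4, 13, 13, 14, 15]
Waiting times:
  Job 1: wait = 0
  Job 2: wait = 4
  Job 3: wait = 17
  Job 4: wait = 30
  Job 5: wait = 44
Sum of waiting times = 95
Average waiting time = 95/5 = 19.0

19.0


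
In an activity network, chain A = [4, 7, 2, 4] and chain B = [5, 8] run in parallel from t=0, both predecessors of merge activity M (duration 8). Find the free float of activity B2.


ES(B2) = sum of predecessors on chain B = 5
EF(B2) = ES + duration = 5 + 8 = 13
Successor of B2 is M. ES(M) = max(sum(A), sum(B)) = max(17, 13) = 17
Free float = ES(successor) - EF(current) = 17 - 13 = 4

4


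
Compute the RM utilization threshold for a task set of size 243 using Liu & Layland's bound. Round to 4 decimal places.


Compute 2^(1/243) = 1.0028565297
Subtract 1: 1.0028565297 - 1 = 0.0028565297
Multiply by n: 243 * 0.0028565297 = 0.6941367171
Round to 4 dp: 0.6941

0.6941


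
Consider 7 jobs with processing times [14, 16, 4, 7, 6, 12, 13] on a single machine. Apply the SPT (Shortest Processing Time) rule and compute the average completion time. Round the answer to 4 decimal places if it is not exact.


Sort jobs by processing time (SPT order): [4, 6, 7, 12, 13, 14, 16]
Compute completion times sequentially:
  Job 1: processing = 4, completes at 4
  Job 2: processing = 6, completes at 10
  Job 3: processing = 7, completes at 17
  Job 4: processing = 12, completes at 29
  Job 5: processing = 13, completes at 42
  Job 6: processing = 14, completes at 56
  Job 7: processing = 16, completes at 72
Sum of completion times = 230
Average completion time = 230/7 = 32.8571

32.8571


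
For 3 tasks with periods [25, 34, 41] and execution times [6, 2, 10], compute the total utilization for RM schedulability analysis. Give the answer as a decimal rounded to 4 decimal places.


Compute individual utilizations (exact fractions):
  Task 1: C/T = 6/25 (approx. 0.24)
  Task 2: C/T = 2/34 = 1/17 (approx. 0.0588)
  Task 3: C/T = 10/41 (approx. 0.2439)
Total utilization U = 6/25 + 1/17 + 10/41 = 9457/17425
Rounded to 4 decimal places: U = 0.5427
RM (Liu & Layland) bound for 3 tasks = 0.779763; compare with U = 9457/17425 (approx. 0.542726)
U <= bound, so schedulable by RM sufficient condition.

0.5427


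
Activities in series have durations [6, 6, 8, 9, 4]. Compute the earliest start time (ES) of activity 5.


Activity 5 starts after activities 1 through 4 complete.
Predecessor durations: [6, 6, 8, 9]
ES = 6 + 6 + 8 + 9 = 29

29


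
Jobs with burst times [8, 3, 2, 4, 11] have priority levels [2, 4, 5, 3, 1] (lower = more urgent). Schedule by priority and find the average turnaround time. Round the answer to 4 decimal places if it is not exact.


Sort by priority (ascending = highest first):
Order: [(1, 11), (2, 8), (3, 4), (4, 3), (5, 2)]
Completion times:
  Priority 1, burst=11, C=11
  Priority 2, burst=8, C=19
  Priority 3, burst=4, C=23
  Priority 4, burst=3, C=26
  Priority 5, burst=2, C=28
Average turnaround = 107/5 = 21.4

21.4


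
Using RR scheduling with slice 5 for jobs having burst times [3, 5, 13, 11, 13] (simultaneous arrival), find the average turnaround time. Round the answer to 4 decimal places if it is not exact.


Time quantum = 5
Execution trace:
  J1 runs 3 units, time = 3
  J2 runs 5 units, time = 8
  J3 runs 5 units, time = 13
  J4 runs 5 units, time = 18
  J5 runs 5 units, time = 23
  J3 runs 5 units, time = 28
  J4 runs 5 units, time = 33
  J5 runs 5 units, time = 38
  J3 runs 3 units, time = 41
  J4 runs 1 units, time = 42
  J5 runs 3 units, time = 45
Finish times: [3, 8, 41, 42, 45]
Average turnaround = 139/5 = 27.8

27.8


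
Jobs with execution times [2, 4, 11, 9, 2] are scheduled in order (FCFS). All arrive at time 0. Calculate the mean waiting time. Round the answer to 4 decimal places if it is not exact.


FCFS order (as given): [2, 4, 11, 9, 2]
Waiting times:
  Job 1: wait = 0
  Job 2: wait = 2
  Job 3: wait = 6
  Job 4: wait = 17
  Job 5: wait = 26
Sum of waiting times = 51
Average waiting time = 51/5 = 10.2

10.2


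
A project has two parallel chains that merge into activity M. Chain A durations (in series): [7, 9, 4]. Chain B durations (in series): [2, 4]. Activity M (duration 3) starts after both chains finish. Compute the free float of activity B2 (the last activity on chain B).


ES(B2) = sum of predecessors on chain B = 2
EF(B2) = ES + duration = 2 + 4 = 6
Successor of B2 is M. ES(M) = max(sum(A), sum(B)) = max(20, 6) = 20
Free float = ES(successor) - EF(current) = 20 - 6 = 14

14


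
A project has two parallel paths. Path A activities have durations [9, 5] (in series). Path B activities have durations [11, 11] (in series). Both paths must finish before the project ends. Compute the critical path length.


Path A total = 9 + 5 = 14
Path B total = 11 + 11 = 22
Critical path = longest path = max(14, 22) = 22

22


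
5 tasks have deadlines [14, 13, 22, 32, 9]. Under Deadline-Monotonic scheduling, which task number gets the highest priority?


Sort tasks by relative deadline (ascending):
  Task 5: deadline = 9
  Task 2: deadline = 13
  Task 1: deadline = 14
  Task 3: deadline = 22
  Task 4: deadline = 32
Priority order (highest first): [5, 2, 1, 3, 4]
Highest priority task = 5

5


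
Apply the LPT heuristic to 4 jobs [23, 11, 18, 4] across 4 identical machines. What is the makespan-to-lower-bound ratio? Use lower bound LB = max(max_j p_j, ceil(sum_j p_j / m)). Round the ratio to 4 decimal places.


LPT order: [23, 18, 11, 4]
Machine loads after assignment: [23, 18, 11, 4]
LPT makespan = 23
Lower bound = max(max_job, ceil(total/4)) = max(23, 14) = 23
Ratio = 23 / 23 = 1.0

1.0


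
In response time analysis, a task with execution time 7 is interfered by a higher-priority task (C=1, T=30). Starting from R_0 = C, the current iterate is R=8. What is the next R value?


R_next = C + ceil(R_prev / T_hp) * C_hp
ceil(8 / 30) = ceil(0.2667) = 1
Interference = 1 * 1 = 1
R_next = 7 + 1 = 8
R_next = R_prev, so the iteration has converged (response time = 8).

8


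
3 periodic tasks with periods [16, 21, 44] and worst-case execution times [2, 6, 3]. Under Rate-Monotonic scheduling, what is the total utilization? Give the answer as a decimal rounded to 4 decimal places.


Compute individual utilizations (exact fractions):
  Task 1: C/T = 2/16 = 1/8 (approx. 0.125)
  Task 2: C/T = 6/21 = 2/7 (approx. 0.2857)
  Task 3: C/T = 3/44 (approx. 0.0682)
Total utilization U = 1/8 + 2/7 + 3/44 = 295/616
Rounded to 4 decimal places: U = 0.4789
RM (Liu & Layland) bound for 3 tasks = 0.779763; compare with U = 295/616 (approx. 0.478896)
U <= bound, so schedulable by RM sufficient condition.

0.4789


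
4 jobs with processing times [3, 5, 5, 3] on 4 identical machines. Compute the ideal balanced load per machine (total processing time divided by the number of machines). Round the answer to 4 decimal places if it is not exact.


Total processing time = 3 + 5 + 5 + 3 = 16
Number of machines = 4
Ideal balanced load = 16 / 4 = 4.0

4.0


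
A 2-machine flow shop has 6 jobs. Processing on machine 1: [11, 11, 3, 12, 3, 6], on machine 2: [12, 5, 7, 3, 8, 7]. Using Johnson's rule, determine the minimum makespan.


Apply Johnson's rule:
  Group 1 (a <= b): [(3, 3, 7), (5, 3, 8), (6, 6, 7), (1, 11, 12)]
  Group 2 (a > b): [(2, 11, 5), (4, 12, 3)]
Optimal job order: [3, 5, 6, 1, 2, 4]
Schedule:
  Job 3: M1 done at 3, M2 done at 10
  Job 5: M1 done at 6, M2 done at 18
  Job 6: M1 done at 12, M2 done at 25
  Job 1: M1 done at 23, M2 done at 37
  Job 2: M1 done at 34, M2 done at 42
  Job 4: M1 done at 46, M2 done at 49
Makespan = 49

49


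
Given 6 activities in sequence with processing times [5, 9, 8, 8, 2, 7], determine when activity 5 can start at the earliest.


Activity 5 starts after activities 1 through 4 complete.
Predecessor durations: [5, 9, 8, 8]
ES = 5 + 9 + 8 + 8 = 30

30


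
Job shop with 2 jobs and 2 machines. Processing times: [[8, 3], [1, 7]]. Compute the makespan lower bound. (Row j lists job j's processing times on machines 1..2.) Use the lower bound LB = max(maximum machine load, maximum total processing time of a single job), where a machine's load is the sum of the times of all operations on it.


Machine loads:
  Machine 1: 8 + 1 = 9
  Machine 2: 3 + 7 = 10
Max machine load = 10
Job totals:
  Job 1: 11
  Job 2: 8
Max job total = 11
Lower bound = max(10, 11) = 11

11


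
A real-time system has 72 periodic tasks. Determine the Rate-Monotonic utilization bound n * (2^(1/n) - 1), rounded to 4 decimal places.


Compute 2^(1/72) = 1.0096735332
Subtract 1: 1.0096735332 - 1 = 0.0096735332
Multiply by n: 72 * 0.0096735332 = 0.6964943904
Round to 4 dp: 0.6965

0.6965


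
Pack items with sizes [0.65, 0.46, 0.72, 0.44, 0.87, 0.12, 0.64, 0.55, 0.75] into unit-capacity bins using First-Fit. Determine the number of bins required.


Place items sequentially using First-Fit:
  Item 0.65 -> new Bin 1
  Item 0.46 -> new Bin 2
  Item 0.72 -> new Bin 3
  Item 0.44 -> Bin 2 (now 0.9)
  Item 0.87 -> new Bin 4
  Item 0.12 -> Bin 1 (now 0.77)
  Item 0.64 -> new Bin 5
  Item 0.55 -> new Bin 6
  Item 0.75 -> new Bin 7
Total bins used = 7

7


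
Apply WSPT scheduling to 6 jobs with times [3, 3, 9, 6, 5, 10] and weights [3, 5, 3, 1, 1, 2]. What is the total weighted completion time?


Compute p/w ratios and sort ascending (WSPT): [(3, 5), (3, 3), (9, 3), (5, 1), (10, 2), (6, 1)]
Compute weighted completion times:
  Job (p=3,w=5): C=3, w*C=5*3=15
  Job (p=3,w=3): C=6, w*C=3*6=18
  Job (p=9,w=3): C=15, w*C=3*15=45
  Job (p=5,w=1): C=20, w*C=1*20=20
  Job (p=10,w=2): C=30, w*C=2*30=60
  Job (p=6,w=1): C=36, w*C=1*36=36
Total weighted completion time = 194

194


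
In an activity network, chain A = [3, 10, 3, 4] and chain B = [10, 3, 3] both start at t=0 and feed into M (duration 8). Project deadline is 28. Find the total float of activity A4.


Forward pass: ES(A4) = sum of predecessors on chain A = 16
EF = ES + duration = 16 + 4 = 20
Backward pass: LF(M) = deadline = 28; LS(M) = 28 - 8 = 20
LF(A4) = LS(M) - sum(successors on chain A) = 20 - 0 = 20
LS = LF - duration = 20 - 4 = 16
Total float = LS - ES = 16 - 16 = 0

0


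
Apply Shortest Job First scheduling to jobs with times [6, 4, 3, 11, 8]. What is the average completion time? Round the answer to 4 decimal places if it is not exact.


SJF order (ascending): [3, 4, 6, 8, 11]
Completion times:
  Job 1: burst=3, C=3
  Job 2: burst=4, C=7
  Job 3: burst=6, C=13
  Job 4: burst=8, C=21
  Job 5: burst=11, C=32
Average completion = 76/5 = 15.2

15.2


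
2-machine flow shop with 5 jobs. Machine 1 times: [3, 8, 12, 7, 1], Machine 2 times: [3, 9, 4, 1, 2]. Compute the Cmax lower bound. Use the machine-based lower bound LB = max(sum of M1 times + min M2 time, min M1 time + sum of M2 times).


LB1 = sum(M1 times) + min(M2 times) = 31 + 1 = 32
LB2 = min(M1 times) + sum(M2 times) = 1 + 19 = 20
Lower bound = max(LB1, LB2) = max(32, 20) = 32

32


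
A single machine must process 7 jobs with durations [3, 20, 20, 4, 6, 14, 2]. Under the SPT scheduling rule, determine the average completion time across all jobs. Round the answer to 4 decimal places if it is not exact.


Sort jobs by processing time (SPT order): [2, 3, 4, 6, 14, 20, 20]
Compute completion times sequentially:
  Job 1: processing = 2, completes at 2
  Job 2: processing = 3, completes at 5
  Job 3: processing = 4, completes at 9
  Job 4: processing = 6, completes at 15
  Job 5: processing = 14, completes at 29
  Job 6: processing = 20, completes at 49
  Job 7: processing = 20, completes at 69
Sum of completion times = 178
Average completion time = 178/7 = 25.4286

25.4286


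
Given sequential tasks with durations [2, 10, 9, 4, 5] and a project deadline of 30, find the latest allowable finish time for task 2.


LF(activity 2) = deadline - sum of successor durations
Successors: activities 3 through 5 with durations [9, 4, 5]
Sum of successor durations = 18
LF = 30 - 18 = 12

12


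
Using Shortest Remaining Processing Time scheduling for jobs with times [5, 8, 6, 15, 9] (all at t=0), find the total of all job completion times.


Since all jobs arrive at t=0, SRPT equals SPT ordering.
SPT order: [5, 6, 8, 9, 15]
Completion times:
  Job 1: p=5, C=5
  Job 2: p=6, C=11
  Job 3: p=8, C=19
  Job 4: p=9, C=28
  Job 5: p=15, C=43
Total completion time = 5 + 11 + 19 + 28 + 43 = 106

106


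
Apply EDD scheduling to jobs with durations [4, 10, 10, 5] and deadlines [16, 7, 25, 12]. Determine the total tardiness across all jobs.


Sort by due date (EDD order): [(10, 7), (5, 12), (4, 16), (10, 25)]
Compute completion times and tardiness:
  Job 1: p=10, d=7, C=10, tardiness=max(0,10-7)=3
  Job 2: p=5, d=12, C=15, tardiness=max(0,15-12)=3
  Job 3: p=4, d=16, C=19, tardiness=max(0,19-16)=3
  Job 4: p=10, d=25, C=29, tardiness=max(0,29-25)=4
Total tardiness = 13

13


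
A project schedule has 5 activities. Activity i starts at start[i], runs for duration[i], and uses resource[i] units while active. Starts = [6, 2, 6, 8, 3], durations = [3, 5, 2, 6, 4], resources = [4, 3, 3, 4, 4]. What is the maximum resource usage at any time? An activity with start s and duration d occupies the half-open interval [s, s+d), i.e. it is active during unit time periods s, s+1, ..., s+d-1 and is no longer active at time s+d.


Each activity i is active on [start_i, start_i + duration_i).
Compute total resource usage per time slot:
  t=0: active resources = [], total = 0
  t=1: active resources = [], total = 0
  t=2: active resources = [3], total = 3
  t=3: active resources = [3, 4], total = 7
  t=4: active resources = [3, 4], total = 7
  t=5: active resources = [3, 4], total = 7
  t=6: active resources = [4, 3, 3, 4], total = 14
  t=7: active resources = [4, 3], total = 7
  t=8: active resources = [4, 4], total = 8
  t=9: active resources = [4], total = 4
  t=10: active resources = [4], total = 4
  t=11: active resources = [4], total = 4
  t=12: active resources = [4], total = 4
  t=13: active resources = [4], total = 4
Peak resource demand = 14

14


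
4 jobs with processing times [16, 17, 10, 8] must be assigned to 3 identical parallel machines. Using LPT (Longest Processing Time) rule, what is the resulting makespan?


Sort jobs in decreasing order (LPT): [17, 16, 10, 8]
Assign each job to the least loaded machine:
  Machine 1: jobs [17], load = 17
  Machine 2: jobs [16], load = 16
  Machine 3: jobs [10, 8], load = 18
Makespan = max load = 18

18


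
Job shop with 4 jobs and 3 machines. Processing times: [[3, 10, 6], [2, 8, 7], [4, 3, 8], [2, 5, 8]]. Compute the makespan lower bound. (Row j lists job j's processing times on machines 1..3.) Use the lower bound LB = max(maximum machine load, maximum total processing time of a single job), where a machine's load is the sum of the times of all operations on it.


Machine loads:
  Machine 1: 3 + 2 + 4 + 2 = 11
  Machine 2: 10 + 8 + 3 + 5 = 26
  Machine 3: 6 + 7 + 8 + 8 = 29
Max machine load = 29
Job totals:
  Job 1: 19
  Job 2: 17
  Job 3: 15
  Job 4: 15
Max job total = 19
Lower bound = max(29, 19) = 29

29


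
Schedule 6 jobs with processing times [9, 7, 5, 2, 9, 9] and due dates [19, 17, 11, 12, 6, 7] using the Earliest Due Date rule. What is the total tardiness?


Sort by due date (EDD order): [(9, 6), (9, 7), (5, 11), (2, 12), (7, 17), (9, 19)]
Compute completion times and tardiness:
  Job 1: p=9, d=6, C=9, tardiness=max(0,9-6)=3
  Job 2: p=9, d=7, C=18, tardiness=max(0,18-7)=11
  Job 3: p=5, d=11, C=23, tardiness=max(0,23-11)=12
  Job 4: p=2, d=12, C=25, tardiness=max(0,25-12)=13
  Job 5: p=7, d=17, C=32, tardiness=max(0,32-17)=15
  Job 6: p=9, d=19, C=41, tardiness=max(0,41-19)=22
Total tardiness = 76

76
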